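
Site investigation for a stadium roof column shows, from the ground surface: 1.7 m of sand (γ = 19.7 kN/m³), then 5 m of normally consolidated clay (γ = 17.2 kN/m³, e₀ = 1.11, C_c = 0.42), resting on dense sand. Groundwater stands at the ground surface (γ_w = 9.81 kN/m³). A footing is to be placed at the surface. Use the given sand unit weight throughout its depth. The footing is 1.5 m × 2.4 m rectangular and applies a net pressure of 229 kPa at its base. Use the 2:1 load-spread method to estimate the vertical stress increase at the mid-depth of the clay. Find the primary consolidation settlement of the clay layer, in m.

Mid-depth of clay below the ground surface: z = 1.7 + 5/2 = 4.2 m.
Total vertical stress at mid-clay: σ_v = 19.7×1.7 + 17.2×2.5 = 76.49 kPa.
Pore pressure: u = 9.81×(4.2 − 0) = 41.202 kPa.
Initial effective stress: σ'_0 = σ_v − u = 76.49 − 41.202 = 35.288 kPa.
Stress increase at mid-clay by the 2:1 spreading method:
Δσ = qBL/((B+z)(L+z)) = 229×1.5×2.4/((1.5+4.2)(2.4+4.2)) = 21.914 kPa
Final effective stress: σ'_f = σ'_0 + Δσ = 35.288 + 21.914 = 57.202 kPa.
Normally consolidated clay, so the full stress increment lies on the virgin compression line:
S_c = C_c·H/(1+e₀)·log₁₀(σ'_f/σ'_0) = 0.42×5/(1+1.11)×log₁₀(57.202/35.288)
    = 0.99526 × 0.20978 = 0.2088 m

S_c ≈ 0.209 m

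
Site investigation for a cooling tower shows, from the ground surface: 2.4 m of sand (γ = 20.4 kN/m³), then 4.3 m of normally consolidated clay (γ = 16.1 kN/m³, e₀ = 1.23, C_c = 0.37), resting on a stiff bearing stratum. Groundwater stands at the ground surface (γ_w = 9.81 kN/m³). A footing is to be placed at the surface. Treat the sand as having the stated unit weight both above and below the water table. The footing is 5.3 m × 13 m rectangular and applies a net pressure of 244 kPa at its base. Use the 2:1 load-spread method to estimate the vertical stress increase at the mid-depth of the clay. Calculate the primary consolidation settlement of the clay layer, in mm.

Mid-depth of clay below the ground surface: z = 2.4 + 4.3/2 = 4.55 m.
Total vertical stress at mid-clay: σ_v = 20.4×2.4 + 16.1×2.15 = 83.575 kPa.
Pore pressure: u = 9.81×(4.55 − 0) = 44.636 kPa.
Initial effective stress: σ'_0 = σ_v − u = 83.575 − 44.636 = 38.939 kPa.
Stress increase at mid-clay by the 2:1 spreading method:
Δσ = qBL/((B+z)(L+z)) = 244×5.3×13/((5.3+4.55)(13+4.55)) = 97.251 kPa
Final effective stress: σ'_f = σ'_0 + Δσ = 38.939 + 97.251 = 136.19 kPa.
Normally consolidated clay, so the full stress increment lies on the virgin compression line:
S_c = C_c·H/(1+e₀)·log₁₀(σ'_f/σ'_0) = 0.37×4.3/(1+1.23)×log₁₀(136.19/38.939)
    = 0.71345 × 0.54376 = 0.3879 m

S_c ≈ 388 mm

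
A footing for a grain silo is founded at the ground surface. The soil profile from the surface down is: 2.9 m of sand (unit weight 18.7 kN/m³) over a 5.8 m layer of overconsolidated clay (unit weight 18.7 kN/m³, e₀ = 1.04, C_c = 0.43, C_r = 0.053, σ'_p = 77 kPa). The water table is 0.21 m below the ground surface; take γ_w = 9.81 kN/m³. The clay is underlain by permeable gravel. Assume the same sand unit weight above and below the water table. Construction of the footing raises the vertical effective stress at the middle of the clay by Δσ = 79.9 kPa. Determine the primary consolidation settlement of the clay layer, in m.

S_c ≈ 0.316 m

Mid-depth of clay below the ground surface: z = 2.9 + 5.8/2 = 5.8 m.
Total vertical stress at mid-clay: σ_v = 18.7×2.9 + 18.7×2.9 = 108.46 kPa.
Pore pressure: u = 9.81×(5.8 − 0.21) = 54.838 kPa.
Initial effective stress: σ'_0 = σ_v − u = 108.46 − 54.838 = 53.622 kPa.
Final effective stress: σ'_f = 53.622 + 79.9 = 133.52 kPa.
σ'_f = 133.52 > σ'_p = 77 kPa, so the stress path crosses the preconsolidation pressure — recompression up to σ'_p, then virgin compression beyond:
S_c = H/(1+e₀)·[C_r·log₁₀(σ'_p/σ'_0) + C_c·log₁₀(σ'_f/σ'_p)]
    = 5.8/2.04 × [0.053×log₁₀(77/53.622) + 0.43×log₁₀(133.52/77)]
    = 2.8431 × [0.0083288 + 0.10279] = 0.3159 m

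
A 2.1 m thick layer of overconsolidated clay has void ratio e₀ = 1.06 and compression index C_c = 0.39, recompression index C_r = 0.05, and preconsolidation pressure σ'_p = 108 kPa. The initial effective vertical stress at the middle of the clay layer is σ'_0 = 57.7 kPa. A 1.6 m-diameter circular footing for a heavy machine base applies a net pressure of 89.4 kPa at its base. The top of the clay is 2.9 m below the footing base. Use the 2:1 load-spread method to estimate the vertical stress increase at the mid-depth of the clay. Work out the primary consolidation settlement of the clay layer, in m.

S_c ≈ 0.00268 m

Mid-depth of clay below the footing base: z = 2.9 + 2.1/2 = 3.95 m.
Stress increase at mid-clay by the 2:1 spreading method:
Δσ ≈ qD²/(D+z)² = 89.4×1.6²/(1.6+3.95)² = 7.43 kPa
Final effective stress: σ'_f = 57.7 + 7.43 = 65.13 kPa.
σ'_f = 65.13 ≤ σ'_p = 108 kPa, so the clay remains overconsolidated and only the recompression index applies:
S_c = C_r·H/(1+e₀)·log₁₀(σ'_f/σ'_0) = 0.05×2.1/2.06×log₁₀(65.13/57.7)
    = 0.05097 × 0.052605 = 0.002681 m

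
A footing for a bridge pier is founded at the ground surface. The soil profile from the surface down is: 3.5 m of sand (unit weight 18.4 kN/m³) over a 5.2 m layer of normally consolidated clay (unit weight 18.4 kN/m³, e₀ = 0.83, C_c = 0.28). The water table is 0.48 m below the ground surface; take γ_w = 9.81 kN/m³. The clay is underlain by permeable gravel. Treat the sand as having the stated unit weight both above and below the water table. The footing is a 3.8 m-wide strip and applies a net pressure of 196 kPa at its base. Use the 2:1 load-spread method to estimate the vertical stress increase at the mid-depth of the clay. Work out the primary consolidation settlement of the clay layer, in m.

Mid-depth of clay below the ground surface: z = 3.5 + 5.2/2 = 6.1 m.
Total vertical stress at mid-clay: σ_v = 18.4×3.5 + 18.4×2.6 = 112.24 kPa.
Pore pressure: u = 9.81×(6.1 − 0.48) = 55.132 kPa.
Initial effective stress: σ'_0 = σ_v − u = 112.24 − 55.132 = 57.108 kPa.
Stress increase at mid-clay by the 2:1 spreading method:
Δσ = qB/(B+z) = 196×3.8/(3.8+6.1) = 75.232 kPa
Final effective stress: σ'_f = σ'_0 + Δσ = 57.108 + 75.232 = 132.34 kPa.
Normally consolidated clay, so the full stress increment lies on the virgin compression line:
S_c = C_c·H/(1+e₀)·log₁₀(σ'_f/σ'_0) = 0.28×5.2/(1+0.83)×log₁₀(132.34/57.108)
    = 0.79563 × 0.36499 = 0.2904 m

S_c ≈ 0.29 m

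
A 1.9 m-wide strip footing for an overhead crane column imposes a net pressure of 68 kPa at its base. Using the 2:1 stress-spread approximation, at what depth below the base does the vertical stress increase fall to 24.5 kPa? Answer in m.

2:1 spreading — at depth z the loaded area has grown by z in each plan dimension:
qB/(B+z) = Δσ_z ⇒ z = qB/Δσ_z − B = 68×1.9/24.5 − 1.9 = 3.373 m

z ≈ 3.37 m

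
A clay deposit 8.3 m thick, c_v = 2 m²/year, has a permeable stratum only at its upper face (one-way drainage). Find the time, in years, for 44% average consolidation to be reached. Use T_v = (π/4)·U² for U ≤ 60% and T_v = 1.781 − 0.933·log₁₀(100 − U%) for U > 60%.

Drainage path length: H_d = H = 8.3 m (single drainage).
U ≤ 60%: T_v = (π/4)·U² = (π/4)×0.44² = 0.15205.
t = T_v·H_d²/c_v = 0.15205×8.3²/2 = 5.237 years.

t ≈ 5.24 years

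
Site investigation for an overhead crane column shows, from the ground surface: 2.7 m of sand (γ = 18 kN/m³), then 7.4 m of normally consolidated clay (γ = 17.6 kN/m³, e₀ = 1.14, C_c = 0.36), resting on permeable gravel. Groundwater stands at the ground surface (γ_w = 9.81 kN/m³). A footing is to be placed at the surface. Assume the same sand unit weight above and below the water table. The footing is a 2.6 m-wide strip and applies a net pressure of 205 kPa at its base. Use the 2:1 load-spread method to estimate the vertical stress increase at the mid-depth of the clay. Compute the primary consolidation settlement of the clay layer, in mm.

Mid-depth of clay below the ground surface: z = 2.7 + 7.4/2 = 6.4 m.
Total vertical stress at mid-clay: σ_v = 18×2.7 + 17.6×3.7 = 113.72 kPa.
Pore pressure: u = 9.81×(6.4 − 0) = 62.784 kPa.
Initial effective stress: σ'_0 = σ_v − u = 113.72 − 62.784 = 50.936 kPa.
Stress increase at mid-clay by the 2:1 spreading method:
Δσ = qB/(B+z) = 205×2.6/(2.6+6.4) = 59.222 kPa
Final effective stress: σ'_f = σ'_0 + Δσ = 50.936 + 59.222 = 110.16 kPa.
Normally consolidated clay, so the full stress increment lies on the virgin compression line:
S_c = C_c·H/(1+e₀)·log₁₀(σ'_f/σ'_0) = 0.36×7.4/(1+1.14)×log₁₀(110.16/50.936)
    = 1.2449 × 0.335 = 0.417 m

S_c ≈ 417 mm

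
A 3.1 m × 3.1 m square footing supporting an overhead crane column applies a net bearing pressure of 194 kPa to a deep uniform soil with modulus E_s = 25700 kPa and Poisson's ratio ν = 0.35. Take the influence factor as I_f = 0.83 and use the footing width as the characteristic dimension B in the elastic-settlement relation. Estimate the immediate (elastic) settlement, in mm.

Immediate (elastic) settlement: S_e = q·B·(1−ν²)/E_s · I_f.
S_e = 194 × 3.1 × (1 − 0.35²) / 25700 × 0.83
    = 194 × 3.1 × 0.8775 / 25700 × 0.83
    = 0.01704 m = 17.04 mm

S_e ≈ 17 mm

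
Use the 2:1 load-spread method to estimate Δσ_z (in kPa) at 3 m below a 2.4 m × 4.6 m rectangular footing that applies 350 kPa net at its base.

Δσ_z ≈ 94.2 kPa

By the 2:1 method the load spreads at 1 horizontal : 2 vertical, so at depth z the loaded area has grown by z in each plan dimension:
Δσ = qBL/((B+z)(L+z)) = 350×2.4×4.6/((2.4+3)(4.6+3)) = 94.152 kPa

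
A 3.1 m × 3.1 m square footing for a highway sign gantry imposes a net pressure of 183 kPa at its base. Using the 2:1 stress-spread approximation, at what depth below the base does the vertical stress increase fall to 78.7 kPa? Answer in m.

z ≈ 1.63 m

2:1 spreading — at depth z the loaded area has grown by z in each plan dimension:
qB²/(B+z)² = Δσ_z ⇒ z = B(√(q/Δσ_z) − 1) = 3.1×(√(183/78.7) − 1) = 1.627 m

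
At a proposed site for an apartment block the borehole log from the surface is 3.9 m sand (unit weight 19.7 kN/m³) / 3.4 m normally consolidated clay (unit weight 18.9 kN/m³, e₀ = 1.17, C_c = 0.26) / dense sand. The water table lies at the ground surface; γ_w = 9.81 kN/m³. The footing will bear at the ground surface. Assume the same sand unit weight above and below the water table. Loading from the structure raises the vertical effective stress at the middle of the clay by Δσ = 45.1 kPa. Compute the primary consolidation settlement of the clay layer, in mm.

S_c ≈ 107 mm

Mid-depth of clay below the ground surface: z = 3.9 + 3.4/2 = 5.6 m.
Total vertical stress at mid-clay: σ_v = 19.7×3.9 + 18.9×1.7 = 108.96 kPa.
Pore pressure: u = 9.81×(5.6 − 0) = 54.936 kPa.
Initial effective stress: σ'_0 = σ_v − u = 108.96 − 54.936 = 54.024 kPa.
Final effective stress: σ'_f = σ'_0 + Δσ = 54.024 + 45.1 = 99.124 kPa.
Normally consolidated clay, so the full stress increment lies on the virgin compression line:
S_c = C_c·H/(1+e₀)·log₁₀(σ'_f/σ'_0) = 0.26×3.4/(1+1.17)×log₁₀(99.124/54.024)
    = 0.40737 × 0.26359 = 0.1074 m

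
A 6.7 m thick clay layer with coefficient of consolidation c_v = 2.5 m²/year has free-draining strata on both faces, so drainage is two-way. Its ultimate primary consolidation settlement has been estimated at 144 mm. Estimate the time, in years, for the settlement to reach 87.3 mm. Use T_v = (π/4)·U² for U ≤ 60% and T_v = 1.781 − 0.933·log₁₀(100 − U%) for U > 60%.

Drainage path length: H_d = H/2 = 3.35 m (double drainage).
U = S(t)/S_ult = 87.3/144 = 0.6062.
U > 60%: T_v = 1.781 − 0.933·log₁₀(100 − 60.625) = 0.29266.
t = T_v·H_d²/c_v = 0.29266×3.35²/2.5 = 1.314 years.

t ≈ 1.31 years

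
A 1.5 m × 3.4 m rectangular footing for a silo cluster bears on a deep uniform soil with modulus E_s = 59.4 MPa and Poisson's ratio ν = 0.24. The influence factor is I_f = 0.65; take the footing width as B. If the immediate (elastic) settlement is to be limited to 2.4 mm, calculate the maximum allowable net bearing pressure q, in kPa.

E_s = 59.4 MPa = 59400 kPa.
S_e = q·B·(1−ν²)/E_s · I_f  ⇒  q = S_e·E_s / (B·(1−ν²)·I_f).
q = 0.0024 × 59400 / (1.5 × 0.9424 × 0.65) = 155.2 kPa

q ≈ 155 kPa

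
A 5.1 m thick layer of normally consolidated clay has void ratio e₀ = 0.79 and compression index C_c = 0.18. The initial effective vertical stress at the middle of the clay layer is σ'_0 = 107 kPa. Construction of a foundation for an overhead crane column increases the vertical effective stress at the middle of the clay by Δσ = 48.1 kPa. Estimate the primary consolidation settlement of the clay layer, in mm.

Final effective stress: σ'_f = σ'_0 + Δσ = 107 + 48.1 = 155.1 kPa.
Normally consolidated clay, so the full stress increment lies on the virgin compression line:
S_c = C_c·H/(1+e₀)·log₁₀(σ'_f/σ'_0) = 0.18×5.1/(1+0.79)×log₁₀(155.1/107)
    = 0.51285 × 0.16123 = 0.08269 m

S_c ≈ 82.7 mm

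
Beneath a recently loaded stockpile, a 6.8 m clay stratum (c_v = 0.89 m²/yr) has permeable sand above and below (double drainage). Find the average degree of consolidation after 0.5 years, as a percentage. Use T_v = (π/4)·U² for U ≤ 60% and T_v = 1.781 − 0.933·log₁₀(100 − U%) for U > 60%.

Drainage path length: H_d = H/2 = 3.4 m (double drainage).
T_v = c_v·t/H_d² = 0.89×0.5/3.4² = 0.038495.
T_v = 0.038495 corresponds to the U ≤ 60% branch:
U = √(4T_v/π) = 0.2214

U ≈ 22.1 %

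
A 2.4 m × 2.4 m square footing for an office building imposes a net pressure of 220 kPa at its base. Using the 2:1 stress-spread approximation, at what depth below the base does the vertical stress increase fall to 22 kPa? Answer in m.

2:1 spreading — at depth z the loaded area has grown by z in each plan dimension:
qB²/(B+z)² = Δσ_z ⇒ z = B(√(q/Δσ_z) − 1) = 2.4×(√(220/22) − 1) = 5.189 m

z ≈ 5.19 m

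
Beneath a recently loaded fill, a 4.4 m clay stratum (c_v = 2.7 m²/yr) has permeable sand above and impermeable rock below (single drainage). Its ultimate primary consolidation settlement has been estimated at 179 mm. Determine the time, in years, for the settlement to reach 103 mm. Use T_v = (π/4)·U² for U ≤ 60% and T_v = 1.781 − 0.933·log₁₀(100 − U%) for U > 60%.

Drainage path length: H_d = H = 4.4 m (single drainage).
U = S(t)/S_ult = 103/179 = 0.5754.
U ≤ 60%: T_v = (π/4)·U² = (π/4)×0.57542² = 0.26005.
t = T_v·H_d²/c_v = 0.26005×4.4²/2.7 = 1.865 years.

t ≈ 1.86 years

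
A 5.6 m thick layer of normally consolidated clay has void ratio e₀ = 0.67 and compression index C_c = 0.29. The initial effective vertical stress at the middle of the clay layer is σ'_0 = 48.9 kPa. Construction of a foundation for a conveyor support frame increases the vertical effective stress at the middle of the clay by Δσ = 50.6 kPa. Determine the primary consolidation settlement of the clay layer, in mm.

S_c ≈ 300 mm

Final effective stress: σ'_f = σ'_0 + Δσ = 48.9 + 50.6 = 99.5 kPa.
Normally consolidated clay, so the full stress increment lies on the virgin compression line:
S_c = C_c·H/(1+e₀)·log₁₀(σ'_f/σ'_0) = 0.29×5.6/(1+0.67)×log₁₀(99.5/48.9)
    = 0.97246 × 0.30851 = 0.3 m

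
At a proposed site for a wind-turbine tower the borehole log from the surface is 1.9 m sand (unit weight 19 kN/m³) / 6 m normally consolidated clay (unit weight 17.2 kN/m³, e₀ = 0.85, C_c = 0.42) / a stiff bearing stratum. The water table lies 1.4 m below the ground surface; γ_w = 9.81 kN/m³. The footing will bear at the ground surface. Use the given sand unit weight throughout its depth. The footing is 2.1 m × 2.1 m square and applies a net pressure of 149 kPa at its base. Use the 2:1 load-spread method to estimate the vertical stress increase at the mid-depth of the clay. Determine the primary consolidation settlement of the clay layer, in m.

Mid-depth of clay below the ground surface: z = 1.9 + 6/2 = 4.9 m.
Total vertical stress at mid-clay: σ_v = 19×1.9 + 17.2×3 = 87.7 kPa.
Pore pressure: u = 9.81×(4.9 − 1.4) = 34.335 kPa.
Initial effective stress: σ'_0 = σ_v − u = 87.7 − 34.335 = 53.365 kPa.
Stress increase at mid-clay by the 2:1 spreading method:
Δσ = qBL/((B+z)(L+z)) = 149×2.1×2.1/((2.1+4.9)(2.1+4.9)) = 13.41 kPa
Final effective stress: σ'_f = σ'_0 + Δσ = 53.365 + 13.41 = 66.775 kPa.
Normally consolidated clay, so the full stress increment lies on the virgin compression line:
S_c = C_c·H/(1+e₀)·log₁₀(σ'_f/σ'_0) = 0.42×6/(1+0.85)×log₁₀(66.775/53.365)
    = 1.3622 × 0.097357 = 0.1326 m

S_c ≈ 0.133 m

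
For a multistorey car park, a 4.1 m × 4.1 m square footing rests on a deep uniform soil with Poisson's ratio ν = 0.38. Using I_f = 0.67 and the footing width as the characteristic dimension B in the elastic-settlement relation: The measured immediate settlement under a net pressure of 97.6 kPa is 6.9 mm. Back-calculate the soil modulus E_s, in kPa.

E_s ≈ 33200 kPa

S_e = q·B·(1−ν²)/E_s · I_f  ⇒  E_s = q·B·(1−ν²)·I_f / S_e.
E_s = 97.6 × 4.1 × 0.8556 × 0.67 / 0.0069 = 33250 kPa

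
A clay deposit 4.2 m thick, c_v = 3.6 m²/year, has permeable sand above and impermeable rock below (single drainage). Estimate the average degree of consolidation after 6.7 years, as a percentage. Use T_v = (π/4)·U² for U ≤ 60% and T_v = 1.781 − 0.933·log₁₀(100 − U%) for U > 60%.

Drainage path length: H_d = H = 4.2 m (single drainage).
T_v = c_v·t/H_d² = 3.6×6.7/4.2² = 1.3673.
T_v = 1.3673 corresponds to the U > 60% branch:
U = 1 − 10^((1.781 − T_v)/0.933)/100 = 0.9722

U ≈ 97.2 %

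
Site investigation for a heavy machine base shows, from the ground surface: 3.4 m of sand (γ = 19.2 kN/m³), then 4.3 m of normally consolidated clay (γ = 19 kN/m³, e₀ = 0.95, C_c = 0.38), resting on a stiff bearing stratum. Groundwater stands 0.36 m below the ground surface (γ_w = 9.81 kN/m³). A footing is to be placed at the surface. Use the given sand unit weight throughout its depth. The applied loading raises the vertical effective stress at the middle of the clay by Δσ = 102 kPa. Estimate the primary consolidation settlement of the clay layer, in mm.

S_c ≈ 381 mm

Mid-depth of clay below the ground surface: z = 3.4 + 4.3/2 = 5.55 m.
Total vertical stress at mid-clay: σ_v = 19.2×3.4 + 19×2.15 = 106.13 kPa.
Pore pressure: u = 9.81×(5.55 − 0.36) = 50.914 kPa.
Initial effective stress: σ'_0 = σ_v − u = 106.13 − 50.914 = 55.216 kPa.
Final effective stress: σ'_f = σ'_0 + Δσ = 55.216 + 102 = 157.22 kPa.
Normally consolidated clay, so the full stress increment lies on the virgin compression line:
S_c = C_c·H/(1+e₀)·log₁₀(σ'_f/σ'_0) = 0.38×4.3/(1+0.95)×log₁₀(157.22/55.216)
    = 0.83795 × 0.45444 = 0.3808 m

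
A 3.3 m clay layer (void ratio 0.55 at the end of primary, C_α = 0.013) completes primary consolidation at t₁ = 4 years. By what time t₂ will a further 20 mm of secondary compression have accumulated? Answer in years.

S_s = C_α·H/(1+e_p)·log₁₀(t₂/t₁) ⇒ log₁₀(t₂/t₁) = S_s·(1+e_p)/(C_α·H).
log₁₀(t₂/t₁) = 0.02 × (1+0.55) / (0.013×3.3) = 0.7226
t₂ = t₁ × 10^0.7226 = 4 × 5.28 = 21.12 years

t₂ ≈ 21.1 years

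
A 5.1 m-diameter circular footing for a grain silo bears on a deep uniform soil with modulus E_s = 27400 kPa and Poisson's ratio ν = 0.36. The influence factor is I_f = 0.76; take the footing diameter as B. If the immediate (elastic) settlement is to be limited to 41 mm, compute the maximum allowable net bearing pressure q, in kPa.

q ≈ 333 kPa

S_e = q·B·(1−ν²)/E_s · I_f  ⇒  q = S_e·E_s / (B·(1−ν²)·I_f).
q = 0.041 × 27400 / (5.1 × 0.8704 × 0.76) = 333 kPa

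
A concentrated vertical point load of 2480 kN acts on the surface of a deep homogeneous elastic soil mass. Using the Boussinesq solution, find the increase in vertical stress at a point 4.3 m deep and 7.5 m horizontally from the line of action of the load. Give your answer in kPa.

Δσ_z ≈ 1.95 kPa

Boussinesq vertical stress below a point load on an elastic half-space:
Δσ_z = 3P/(2πz²) · [1 + (r/z)²]^(−5/2)
r/z = 7.5/4.3 = 1.7442; [1+(r/z)²]^(−5/2) = 0.030441.
Δσ_z = 3×2480/(2π×4.3²) × 0.030441 = 64.041 × 0.030441 = 1.949 kPa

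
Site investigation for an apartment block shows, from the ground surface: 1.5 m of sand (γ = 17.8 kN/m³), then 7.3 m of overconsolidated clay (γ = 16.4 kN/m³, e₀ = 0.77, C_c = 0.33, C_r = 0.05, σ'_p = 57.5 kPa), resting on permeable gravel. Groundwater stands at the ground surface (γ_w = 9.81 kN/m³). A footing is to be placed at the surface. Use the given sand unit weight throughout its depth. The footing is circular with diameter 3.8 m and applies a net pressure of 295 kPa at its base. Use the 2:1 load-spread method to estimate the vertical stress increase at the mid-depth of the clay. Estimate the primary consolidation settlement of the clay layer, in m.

Mid-depth of clay below the ground surface: z = 1.5 + 7.3/2 = 5.15 m.
Total vertical stress at mid-clay: σ_v = 17.8×1.5 + 16.4×3.65 = 86.56 kPa.
Pore pressure: u = 9.81×(5.15 − 0) = 50.522 kPa.
Initial effective stress: σ'_0 = σ_v − u = 86.56 − 50.522 = 36.038 kPa.
Stress increase at mid-clay by the 2:1 spreading method:
Δσ ≈ qD²/(D+z)² = 295×3.8²/(3.8+5.15)² = 53.179 kPa
Final effective stress: σ'_f = 36.038 + 53.179 = 89.217 kPa.
σ'_f = 89.217 > σ'_p = 57.5 kPa, so the stress path crosses the preconsolidation pressure — recompression up to σ'_p, then virgin compression beyond:
S_c = H/(1+e₀)·[C_r·log₁₀(σ'_p/σ'_0) + C_c·log₁₀(σ'_f/σ'_p)]
    = 7.3/1.77 × [0.05×log₁₀(57.5/36.038) + 0.33×log₁₀(89.217/57.5)]
    = 4.1243 × [0.010145 + 0.062957] = 0.3015 m

S_c ≈ 0.301 m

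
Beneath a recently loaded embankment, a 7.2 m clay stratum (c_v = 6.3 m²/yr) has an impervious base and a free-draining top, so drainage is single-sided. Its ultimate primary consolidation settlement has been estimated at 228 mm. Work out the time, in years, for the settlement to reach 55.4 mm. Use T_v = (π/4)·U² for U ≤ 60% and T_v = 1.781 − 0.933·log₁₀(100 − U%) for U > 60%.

t ≈ 0.382 years

Drainage path length: H_d = H = 7.2 m (single drainage).
U = S(t)/S_ult = 55.4/228 = 0.243.
U ≤ 60%: T_v = (π/4)·U² = (π/4)×0.24298² = 0.04637.
t = T_v·H_d²/c_v = 0.04637×7.2²/6.3 = 0.3816 years.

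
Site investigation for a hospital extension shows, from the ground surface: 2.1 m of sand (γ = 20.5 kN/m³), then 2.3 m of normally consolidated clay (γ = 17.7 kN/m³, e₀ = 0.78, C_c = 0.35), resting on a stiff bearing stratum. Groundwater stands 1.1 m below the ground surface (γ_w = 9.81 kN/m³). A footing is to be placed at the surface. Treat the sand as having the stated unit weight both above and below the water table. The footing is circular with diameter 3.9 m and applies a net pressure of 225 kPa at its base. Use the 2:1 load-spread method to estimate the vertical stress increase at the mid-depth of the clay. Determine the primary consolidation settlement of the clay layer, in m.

S_c ≈ 0.186 m

Mid-depth of clay below the ground surface: z = 2.1 + 2.3/2 = 3.25 m.
Total vertical stress at mid-clay: σ_v = 20.5×2.1 + 17.7×1.15 = 63.405 kPa.
Pore pressure: u = 9.81×(3.25 − 1.1) = 21.091 kPa.
Initial effective stress: σ'_0 = σ_v − u = 63.405 − 21.091 = 42.314 kPa.
Stress increase at mid-clay by the 2:1 spreading method:
Δσ ≈ qD²/(D+z)² = 225×3.9²/(3.9+3.25)² = 66.942 kPa
Final effective stress: σ'_f = σ'_0 + Δσ = 42.314 + 66.942 = 109.26 kPa.
Normally consolidated clay, so the full stress increment lies on the virgin compression line:
S_c = C_c·H/(1+e₀)·log₁₀(σ'_f/σ'_0) = 0.35×2.3/(1+0.78)×log₁₀(109.26/42.314)
    = 0.45225 × 0.41198 = 0.1863 m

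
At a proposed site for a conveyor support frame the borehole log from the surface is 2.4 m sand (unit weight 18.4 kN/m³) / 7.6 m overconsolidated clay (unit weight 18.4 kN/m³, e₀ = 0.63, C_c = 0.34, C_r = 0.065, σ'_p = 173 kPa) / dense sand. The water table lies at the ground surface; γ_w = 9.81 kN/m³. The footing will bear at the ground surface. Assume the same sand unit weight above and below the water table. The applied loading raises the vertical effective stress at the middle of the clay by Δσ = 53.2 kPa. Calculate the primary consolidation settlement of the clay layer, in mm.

S_c ≈ 91.2 mm

Mid-depth of clay below the ground surface: z = 2.4 + 7.6/2 = 6.2 m.
Total vertical stress at mid-clay: σ_v = 18.4×2.4 + 18.4×3.8 = 114.08 kPa.
Pore pressure: u = 9.81×(6.2 − 0) = 60.822 kPa.
Initial effective stress: σ'_0 = σ_v − u = 114.08 − 60.822 = 53.258 kPa.
Final effective stress: σ'_f = 53.258 + 53.2 = 106.46 kPa.
σ'_f = 106.46 ≤ σ'_p = 173 kPa, so the clay remains overconsolidated and only the recompression index applies:
S_c = C_r·H/(1+e₀)·log₁₀(σ'_f/σ'_0) = 0.065×7.6/1.63×log₁₀(106.46/53.258)
    = 0.30307 × 0.3008 = 0.09116 m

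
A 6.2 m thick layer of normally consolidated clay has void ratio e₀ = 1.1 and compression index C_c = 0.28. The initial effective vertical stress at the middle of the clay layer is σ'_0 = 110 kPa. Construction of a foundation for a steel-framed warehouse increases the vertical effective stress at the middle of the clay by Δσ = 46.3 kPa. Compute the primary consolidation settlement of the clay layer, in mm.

S_c ≈ 126 mm

Final effective stress: σ'_f = σ'_0 + Δσ = 110 + 46.3 = 156.3 kPa.
Normally consolidated clay, so the full stress increment lies on the virgin compression line:
S_c = C_c·H/(1+e₀)·log₁₀(σ'_f/σ'_0) = 0.28×6.2/(1+1.1)×log₁₀(156.3/110)
    = 0.82667 × 0.15257 = 0.1261 m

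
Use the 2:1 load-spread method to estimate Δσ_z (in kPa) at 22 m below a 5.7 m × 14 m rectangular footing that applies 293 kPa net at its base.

Δσ_z ≈ 23.4 kPa

By the 2:1 method the load spreads at 1 horizontal : 2 vertical, so at depth z the loaded area has grown by z in each plan dimension:
Δσ = qBL/((B+z)(L+z)) = 293×5.7×14/((5.7+22)(14+22)) = 23.447 kPa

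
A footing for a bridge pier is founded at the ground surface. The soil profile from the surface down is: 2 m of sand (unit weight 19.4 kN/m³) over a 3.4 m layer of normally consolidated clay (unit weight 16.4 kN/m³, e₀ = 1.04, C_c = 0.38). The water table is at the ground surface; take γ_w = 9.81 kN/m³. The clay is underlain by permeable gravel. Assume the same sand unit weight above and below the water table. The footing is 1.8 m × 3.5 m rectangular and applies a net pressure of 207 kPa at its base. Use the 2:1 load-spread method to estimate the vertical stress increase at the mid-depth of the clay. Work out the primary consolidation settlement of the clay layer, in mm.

S_c ≈ 202 mm

Mid-depth of clay below the ground surface: z = 2 + 3.4/2 = 3.7 m.
Total vertical stress at mid-clay: σ_v = 19.4×2 + 16.4×1.7 = 66.68 kPa.
Pore pressure: u = 9.81×(3.7 − 0) = 36.297 kPa.
Initial effective stress: σ'_0 = σ_v − u = 66.68 − 36.297 = 30.383 kPa.
Stress increase at mid-clay by the 2:1 spreading method:
Δσ = qBL/((B+z)(L+z)) = 207×1.8×3.5/((1.8+3.7)(3.5+3.7)) = 32.932 kPa
Final effective stress: σ'_f = σ'_0 + Δσ = 30.383 + 32.932 = 63.315 kPa.
Normally consolidated clay, so the full stress increment lies on the virgin compression line:
S_c = C_c·H/(1+e₀)·log₁₀(σ'_f/σ'_0) = 0.38×3.4/(1+1.04)×log₁₀(63.315/30.383)
    = 0.63333 × 0.31888 = 0.202 m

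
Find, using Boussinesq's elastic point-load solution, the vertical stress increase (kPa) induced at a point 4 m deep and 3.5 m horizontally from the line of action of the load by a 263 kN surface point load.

Δσ_z ≈ 1.89 kPa

Boussinesq vertical stress below a point load on an elastic half-space:
Δσ_z = 3P/(2πz²) · [1 + (r/z)²]^(−5/2)
r/z = 3.5/4 = 0.875; [1+(r/z)²]^(−5/2) = 0.24141.
Δσ_z = 3×263/(2π×4²) × 0.24141 = 7.8483 × 0.24141 = 1.895 kPa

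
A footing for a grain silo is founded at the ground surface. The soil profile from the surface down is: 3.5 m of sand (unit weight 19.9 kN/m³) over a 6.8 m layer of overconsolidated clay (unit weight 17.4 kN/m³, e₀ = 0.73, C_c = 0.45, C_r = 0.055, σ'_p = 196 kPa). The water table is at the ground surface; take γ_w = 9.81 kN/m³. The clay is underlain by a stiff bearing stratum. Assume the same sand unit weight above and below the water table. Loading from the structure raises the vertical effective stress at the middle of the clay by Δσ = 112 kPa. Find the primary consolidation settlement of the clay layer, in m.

S_c ≈ 0.0977 m

Mid-depth of clay below the ground surface: z = 3.5 + 6.8/2 = 6.9 m.
Total vertical stress at mid-clay: σ_v = 19.9×3.5 + 17.4×3.4 = 128.81 kPa.
Pore pressure: u = 9.81×(6.9 − 0) = 67.689 kPa.
Initial effective stress: σ'_0 = σ_v − u = 128.81 − 67.689 = 61.121 kPa.
Final effective stress: σ'_f = 61.121 + 112 = 173.12 kPa.
σ'_f = 173.12 ≤ σ'_p = 196 kPa, so the clay remains overconsolidated and only the recompression index applies:
S_c = C_r·H/(1+e₀)·log₁₀(σ'_f/σ'_0) = 0.055×6.8/1.73×log₁₀(173.12/61.121)
    = 0.21618 × 0.45216 = 0.09775 m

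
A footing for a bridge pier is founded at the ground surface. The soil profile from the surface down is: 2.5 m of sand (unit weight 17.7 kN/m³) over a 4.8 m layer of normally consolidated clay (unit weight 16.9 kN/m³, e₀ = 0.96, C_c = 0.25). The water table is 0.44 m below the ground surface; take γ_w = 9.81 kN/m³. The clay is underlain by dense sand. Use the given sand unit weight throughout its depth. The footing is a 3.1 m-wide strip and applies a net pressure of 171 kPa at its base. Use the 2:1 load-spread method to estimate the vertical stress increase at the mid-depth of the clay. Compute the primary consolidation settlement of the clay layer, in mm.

Mid-depth of clay below the ground surface: z = 2.5 + 4.8/2 = 4.9 m.
Total vertical stress at mid-clay: σ_v = 17.7×2.5 + 16.9×2.4 = 84.81 kPa.
Pore pressure: u = 9.81×(4.9 − 0.44) = 43.753 kPa.
Initial effective stress: σ'_0 = σ_v − u = 84.81 − 43.753 = 41.057 kPa.
Stress increase at mid-clay by the 2:1 spreading method:
Δσ = qB/(B+z) = 171×3.1/(3.1+4.9) = 66.263 kPa
Final effective stress: σ'_f = σ'_0 + Δσ = 41.057 + 66.263 = 107.32 kPa.
Normally consolidated clay, so the full stress increment lies on the virgin compression line:
S_c = C_c·H/(1+e₀)·log₁₀(σ'_f/σ'_0) = 0.25×4.8/(1+0.96)×log₁₀(107.32/41.057)
    = 0.61224 × 0.41729 = 0.2555 m

S_c ≈ 255 mm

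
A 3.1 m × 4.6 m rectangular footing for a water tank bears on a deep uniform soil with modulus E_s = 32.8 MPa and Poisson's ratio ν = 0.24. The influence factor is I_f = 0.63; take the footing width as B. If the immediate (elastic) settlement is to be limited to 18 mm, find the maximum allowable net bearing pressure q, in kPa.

q ≈ 321 kPa

E_s = 32.8 MPa = 32800 kPa.
S_e = q·B·(1−ν²)/E_s · I_f  ⇒  q = S_e·E_s / (B·(1−ν²)·I_f).
q = 0.018 × 32800 / (3.1 × 0.9424 × 0.63) = 320.8 kPa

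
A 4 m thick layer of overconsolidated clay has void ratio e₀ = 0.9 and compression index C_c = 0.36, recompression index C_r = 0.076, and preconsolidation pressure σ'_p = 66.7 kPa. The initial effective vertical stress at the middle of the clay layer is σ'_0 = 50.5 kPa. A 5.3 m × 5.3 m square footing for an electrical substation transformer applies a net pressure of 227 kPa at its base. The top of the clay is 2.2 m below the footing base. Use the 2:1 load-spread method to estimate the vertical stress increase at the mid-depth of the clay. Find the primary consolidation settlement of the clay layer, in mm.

S_c ≈ 216 mm

Mid-depth of clay below the footing base: z = 2.2 + 4/2 = 4.2 m.
Stress increase at mid-clay by the 2:1 spreading method:
Δσ = qBL/((B+z)(L+z)) = 227×5.3×5.3/((5.3+4.2)(5.3+4.2)) = 70.653 kPa
Final effective stress: σ'_f = 50.5 + 70.653 = 121.15 kPa.
σ'_f = 121.15 > σ'_p = 66.7 kPa, so the stress path crosses the preconsolidation pressure — recompression up to σ'_p, then virgin compression beyond:
S_c = H/(1+e₀)·[C_r·log₁₀(σ'_p/σ'_0) + C_c·log₁₀(σ'_f/σ'_p)]
    = 4/1.9 × [0.076×log₁₀(66.7/50.5) + 0.36×log₁₀(121.15/66.7)]
    = 2.1053 × [0.0091834 + 0.093311] = 0.2158 m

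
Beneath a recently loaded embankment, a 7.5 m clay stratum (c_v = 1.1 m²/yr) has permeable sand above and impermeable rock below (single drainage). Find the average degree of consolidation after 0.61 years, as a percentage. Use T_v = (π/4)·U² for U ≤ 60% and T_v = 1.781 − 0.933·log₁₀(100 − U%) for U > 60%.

U ≈ 12.3 %

Drainage path length: H_d = H = 7.5 m (single drainage).
T_v = c_v·t/H_d² = 1.1×0.61/7.5² = 0.011929.
T_v = 0.011929 corresponds to the U ≤ 60% branch:
U = √(4T_v/π) = 0.1232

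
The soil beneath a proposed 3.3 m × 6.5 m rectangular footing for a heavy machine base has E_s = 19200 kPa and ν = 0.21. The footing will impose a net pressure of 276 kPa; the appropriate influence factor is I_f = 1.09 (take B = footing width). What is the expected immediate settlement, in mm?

Immediate (elastic) settlement: S_e = q·B·(1−ν²)/E_s · I_f.
S_e = 276 × 3.3 × (1 − 0.21²) / 19200 × 1.09
    = 276 × 3.3 × 0.9559 / 19200 × 1.09
    = 0.04943 m = 49.43 mm

S_e ≈ 49.4 mm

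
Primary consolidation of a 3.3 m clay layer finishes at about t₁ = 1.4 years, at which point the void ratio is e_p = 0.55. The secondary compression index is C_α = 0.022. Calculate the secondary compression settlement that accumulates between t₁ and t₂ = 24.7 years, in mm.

S_s ≈ 58.4 mm

Secondary compression: S_s = C_α·H/(1+e_p)·log₁₀(t₂/t₁)
S_s = 0.022×3.3/(1+0.55)×log₁₀(24.7/1.4)
    = 0.04684 × 1.247 = 0.05839 m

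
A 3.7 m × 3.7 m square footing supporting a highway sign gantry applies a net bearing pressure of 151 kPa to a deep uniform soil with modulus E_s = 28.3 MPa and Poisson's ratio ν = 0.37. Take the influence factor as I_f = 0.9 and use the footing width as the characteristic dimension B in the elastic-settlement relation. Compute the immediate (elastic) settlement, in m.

Immediate (elastic) settlement: S_e = q·B·(1−ν²)/E_s · I_f.
E_s = 28.3 MPa = 28300 kPa.
S_e = 151 × 3.7 × (1 − 0.37²) / 28300 × 0.9
    = 151 × 3.7 × 0.8631 / 28300 × 0.9
    = 0.01534 m

S_e ≈ 0.0153 m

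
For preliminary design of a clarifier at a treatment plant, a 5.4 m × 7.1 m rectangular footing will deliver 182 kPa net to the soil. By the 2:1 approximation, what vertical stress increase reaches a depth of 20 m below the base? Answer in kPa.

Δσ_z ≈ 10.1 kPa

By the 2:1 method the load spreads at 1 horizontal : 2 vertical, so at depth z the loaded area has grown by z in each plan dimension:
Δσ = qBL/((B+z)(L+z)) = 182×5.4×7.1/((5.4+20)(7.1+20)) = 10.137 kPa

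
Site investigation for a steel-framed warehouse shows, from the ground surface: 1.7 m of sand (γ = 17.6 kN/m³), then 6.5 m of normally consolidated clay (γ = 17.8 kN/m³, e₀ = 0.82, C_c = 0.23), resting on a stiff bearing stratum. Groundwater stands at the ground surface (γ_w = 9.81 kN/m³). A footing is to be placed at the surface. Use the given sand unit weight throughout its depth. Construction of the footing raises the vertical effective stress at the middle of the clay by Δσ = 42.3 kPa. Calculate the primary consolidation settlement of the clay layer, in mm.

S_c ≈ 261 mm

Mid-depth of clay below the ground surface: z = 1.7 + 6.5/2 = 4.95 m.
Total vertical stress at mid-clay: σ_v = 17.6×1.7 + 17.8×3.25 = 87.77 kPa.
Pore pressure: u = 9.81×(4.95 − 0) = 48.56 kPa.
Initial effective stress: σ'_0 = σ_v − u = 87.77 − 48.56 = 39.21 kPa.
Final effective stress: σ'_f = σ'_0 + Δσ = 39.21 + 42.3 = 81.51 kPa.
Normally consolidated clay, so the full stress increment lies on the virgin compression line:
S_c = C_c·H/(1+e₀)·log₁₀(σ'_f/σ'_0) = 0.23×6.5/(1+0.82)×log₁₀(81.51/39.21)
    = 0.82143 × 0.31781 = 0.2611 m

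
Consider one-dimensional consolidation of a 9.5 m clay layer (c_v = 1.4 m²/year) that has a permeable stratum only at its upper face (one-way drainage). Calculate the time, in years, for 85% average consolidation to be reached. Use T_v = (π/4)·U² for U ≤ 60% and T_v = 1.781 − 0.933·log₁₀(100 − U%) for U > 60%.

t ≈ 44.1 years

Drainage path length: H_d = H = 9.5 m (single drainage).
U > 60%: T_v = 1.781 − 0.933·log₁₀(100 − 85) = 0.68371.
t = T_v·H_d²/c_v = 0.68371×9.5²/1.4 = 44.07 years.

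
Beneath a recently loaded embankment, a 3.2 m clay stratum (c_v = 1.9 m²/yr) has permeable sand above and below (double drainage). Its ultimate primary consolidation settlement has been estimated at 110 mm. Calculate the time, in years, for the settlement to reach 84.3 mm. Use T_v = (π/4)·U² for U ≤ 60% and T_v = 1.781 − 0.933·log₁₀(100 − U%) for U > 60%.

Drainage path length: H_d = H/2 = 1.6 m (double drainage).
U = S(t)/S_ult = 84.3/110 = 0.7664.
U > 60%: T_v = 1.781 − 0.933·log₁₀(100 − 76.636) = 0.50415.
t = T_v·H_d²/c_v = 0.50415×1.6²/1.9 = 0.6793 years.

t ≈ 0.679 years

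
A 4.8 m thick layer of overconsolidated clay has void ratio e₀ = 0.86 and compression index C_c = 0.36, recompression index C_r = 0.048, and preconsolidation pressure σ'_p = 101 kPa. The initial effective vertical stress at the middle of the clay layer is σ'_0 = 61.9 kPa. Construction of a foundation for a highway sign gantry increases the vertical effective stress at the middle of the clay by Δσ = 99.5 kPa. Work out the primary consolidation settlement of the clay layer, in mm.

S_c ≈ 215 mm

Final effective stress: σ'_f = 61.9 + 99.5 = 161.4 kPa.
σ'_f = 161.4 > σ'_p = 101 kPa, so the stress path crosses the preconsolidation pressure — recompression up to σ'_p, then virgin compression beyond:
S_c = H/(1+e₀)·[C_r·log₁₀(σ'_p/σ'_0) + C_c·log₁₀(σ'_f/σ'_p)]
    = 4.8/1.86 × [0.048×log₁₀(101/61.9) + 0.36×log₁₀(161.4/101)]
    = 2.5806 × [0.010206 + 0.07329] = 0.2155 m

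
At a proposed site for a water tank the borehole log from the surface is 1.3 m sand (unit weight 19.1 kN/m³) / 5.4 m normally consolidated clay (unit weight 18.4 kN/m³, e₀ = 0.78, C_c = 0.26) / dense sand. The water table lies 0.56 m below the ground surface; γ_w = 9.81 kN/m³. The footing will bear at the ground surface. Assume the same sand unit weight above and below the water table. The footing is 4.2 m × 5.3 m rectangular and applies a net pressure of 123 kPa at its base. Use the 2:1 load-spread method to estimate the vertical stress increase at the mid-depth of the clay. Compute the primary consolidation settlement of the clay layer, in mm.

S_c ≈ 216 mm

Mid-depth of clay below the ground surface: z = 1.3 + 5.4/2 = 4 m.
Total vertical stress at mid-clay: σ_v = 19.1×1.3 + 18.4×2.7 = 74.51 kPa.
Pore pressure: u = 9.81×(4 − 0.56) = 33.746 kPa.
Initial effective stress: σ'_0 = σ_v − u = 74.51 − 33.746 = 40.764 kPa.
Stress increase at mid-clay by the 2:1 spreading method:
Δσ = qBL/((B+z)(L+z)) = 123×4.2×5.3/((4.2+4)(5.3+4)) = 35.903 kPa
Final effective stress: σ'_f = σ'_0 + Δσ = 40.764 + 35.903 = 76.667 kPa.
Normally consolidated clay, so the full stress increment lies on the virgin compression line:
S_c = C_c·H/(1+e₀)·log₁₀(σ'_f/σ'_0) = 0.26×5.4/(1+0.78)×log₁₀(76.667/40.764)
    = 0.78876 × 0.27433 = 0.2164 m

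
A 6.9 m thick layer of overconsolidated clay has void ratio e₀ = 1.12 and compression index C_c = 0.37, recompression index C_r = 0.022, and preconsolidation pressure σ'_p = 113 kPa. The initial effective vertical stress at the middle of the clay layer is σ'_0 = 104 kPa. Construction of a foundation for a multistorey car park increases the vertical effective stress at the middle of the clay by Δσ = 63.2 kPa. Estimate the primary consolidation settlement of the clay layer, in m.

S_c ≈ 0.207 m

Final effective stress: σ'_f = 104 + 63.2 = 167.2 kPa.
σ'_f = 167.2 > σ'_p = 113 kPa, so the stress path crosses the preconsolidation pressure — recompression up to σ'_p, then virgin compression beyond:
S_c = H/(1+e₀)·[C_r·log₁₀(σ'_p/σ'_0) + C_c·log₁₀(σ'_f/σ'_p)]
    = 6.9/2.12 × [0.022×log₁₀(113/104) + 0.37×log₁₀(167.2/113)]
    = 3.2547 × [0.00079299 + 0.062958] = 0.2075 m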